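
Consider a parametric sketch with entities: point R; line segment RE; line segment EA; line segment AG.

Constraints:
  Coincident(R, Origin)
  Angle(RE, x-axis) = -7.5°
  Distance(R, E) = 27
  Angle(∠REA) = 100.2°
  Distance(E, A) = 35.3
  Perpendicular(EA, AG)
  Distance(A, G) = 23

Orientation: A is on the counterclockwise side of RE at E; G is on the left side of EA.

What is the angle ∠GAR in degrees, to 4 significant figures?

56.46°

R is at the origin; RE runs at -7.5° with length 27.0, so E = 27.0·(cos -7.5°, sin -7.5°) = (26.77, -3.524). ∠REA = 100.2°, so EA runs at -7.5° + (180° − 100.2°) = 72.30° from the x-axis; with |EA| = 35.3, A = E + 35.3·(cos 72.30°, sin 72.30°) = (37.50, 30.10). EA is perpendicular to AG; with |AG| = 23.0 on the left of EA, G = A + 23.0·(-0.9527, 0.3040) = (15.59, 37.10). Then cos ∠GAR = AG·AR / (|AG||AR|), giving 56.46°.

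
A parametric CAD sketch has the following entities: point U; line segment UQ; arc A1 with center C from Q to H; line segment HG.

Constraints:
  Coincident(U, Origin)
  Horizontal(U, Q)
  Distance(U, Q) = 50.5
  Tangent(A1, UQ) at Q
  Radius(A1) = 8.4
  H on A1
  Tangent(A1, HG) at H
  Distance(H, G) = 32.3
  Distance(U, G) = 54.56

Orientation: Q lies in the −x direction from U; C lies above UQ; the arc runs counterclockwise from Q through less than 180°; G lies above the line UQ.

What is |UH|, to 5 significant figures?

42.799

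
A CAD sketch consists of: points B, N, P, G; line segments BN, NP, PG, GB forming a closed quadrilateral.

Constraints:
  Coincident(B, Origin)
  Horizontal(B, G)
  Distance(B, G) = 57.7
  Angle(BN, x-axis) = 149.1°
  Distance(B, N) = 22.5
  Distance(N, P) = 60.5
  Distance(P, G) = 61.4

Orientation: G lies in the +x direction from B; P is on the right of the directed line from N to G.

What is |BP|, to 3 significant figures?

42.1

Checks: |NP| = 60.50 ✓; |PG| = 61.40 ✓.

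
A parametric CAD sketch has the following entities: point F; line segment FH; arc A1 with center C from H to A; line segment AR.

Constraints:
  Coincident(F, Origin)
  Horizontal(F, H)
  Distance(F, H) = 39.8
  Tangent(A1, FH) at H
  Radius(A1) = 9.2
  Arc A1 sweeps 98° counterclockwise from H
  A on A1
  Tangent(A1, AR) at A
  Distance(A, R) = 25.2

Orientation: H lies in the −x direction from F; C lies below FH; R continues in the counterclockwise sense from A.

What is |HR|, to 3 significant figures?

35.9

F is at the origin; F and H share the same y with |FH| = 39.8 and H on the −x side, so H = (-39.8, 0.00). The tangent condition forces CH to be normal to FH, so C = H + (0, -9.2) = (-39.8, -9.20). On A1, H sits at bearing 90° from C; a 98° counterclockwise sweep puts A at bearing 188°, so A = C + 9.2·(cos 188°, sin 188°) = (-48.9, -10.5). Tangency of A1 to AR means the radius CA is perpendicular to AR, so AR runs along (−sin 188°, cos 188°); with |AR| = 25.2, R = (-45.4, -35.4). Then |HR| = |R − H| = 35.9.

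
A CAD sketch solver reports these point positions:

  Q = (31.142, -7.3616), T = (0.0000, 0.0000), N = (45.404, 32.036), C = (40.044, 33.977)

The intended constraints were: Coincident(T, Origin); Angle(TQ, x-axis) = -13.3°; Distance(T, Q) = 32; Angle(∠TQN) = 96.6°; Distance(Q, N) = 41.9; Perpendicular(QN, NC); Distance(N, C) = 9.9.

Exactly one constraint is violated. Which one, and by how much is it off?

Distance(N, C) = 9.9 — off by 4.20.

T = (0.00, 0.00) ✓; TQ at -13.30° ✓; |TQ| = 32.00 ✓; ∠TQN = 96.60° ✓; |QN| = 41.90 ✓; ∠(QN, NC) = 89.99° ✓; |NC| = 5.701 ✗.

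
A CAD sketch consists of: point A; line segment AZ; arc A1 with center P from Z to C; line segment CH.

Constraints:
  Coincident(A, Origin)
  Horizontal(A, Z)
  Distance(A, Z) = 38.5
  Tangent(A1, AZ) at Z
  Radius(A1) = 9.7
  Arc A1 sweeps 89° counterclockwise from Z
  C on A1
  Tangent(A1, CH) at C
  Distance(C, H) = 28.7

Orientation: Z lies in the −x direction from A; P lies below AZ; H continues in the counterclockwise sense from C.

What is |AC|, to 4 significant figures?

49.13

A is at the origin; AZ is horizontal with |AZ| = 38.5 and Z on the −x side, so Z = (-38.50, 0.000). The tangent condition forces PZ to be normal to AZ, so P = Z + (0, -9.7) = (-38.50, -9.700). On A1, Z sits at bearing 90° from P; an 89° counterclockwise sweep puts C at bearing 179°, so C = P + 9.7·(cos 179°, sin 179°) = (-48.20, -9.531). Then |AC| = |C − A| = 49.13.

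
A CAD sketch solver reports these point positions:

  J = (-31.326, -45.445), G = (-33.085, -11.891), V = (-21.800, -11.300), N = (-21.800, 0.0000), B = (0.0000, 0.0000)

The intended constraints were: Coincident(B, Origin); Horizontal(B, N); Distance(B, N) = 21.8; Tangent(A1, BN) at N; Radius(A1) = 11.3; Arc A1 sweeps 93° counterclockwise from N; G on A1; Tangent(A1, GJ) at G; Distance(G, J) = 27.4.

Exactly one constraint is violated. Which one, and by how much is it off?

Distance(G, J) = 27.4 — off by 6.20.

B = (0.00, 0.00) ✓; B.y = 0.00, N.y = 0.00 ✓; |BN| = 21.80 ✓; ∠(VN, NB) = 90.00° ✓; |VN| = 11.30 ✓; bearing(V→G) − bearing(V→N) = 93.00° ✓; |VG| = 11.30 ✓; ∠(VG, GJ) = 90.00° ✓; |GJ| = 33.60 ✗.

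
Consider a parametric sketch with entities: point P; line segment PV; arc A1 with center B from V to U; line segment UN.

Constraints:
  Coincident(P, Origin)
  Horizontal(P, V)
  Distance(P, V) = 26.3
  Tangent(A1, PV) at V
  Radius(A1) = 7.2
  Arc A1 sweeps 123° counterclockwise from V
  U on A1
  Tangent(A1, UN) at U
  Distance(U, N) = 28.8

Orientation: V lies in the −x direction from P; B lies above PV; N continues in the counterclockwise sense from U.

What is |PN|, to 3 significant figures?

50.4

On A1, V sits at bearing -90° from B; a 123° counterclockwise sweep puts U at bearing 33°, so U = B + 7.2·(cos 33°, sin 33°) = (-20.3, 11.1). Tangency of A1 to UN means the radius BU is perpendicular to UN, so UN runs along (−sin 33°, cos 33°); with |UN| = 28.8, N = (-35.9, 35.3). Then |PN| = |N − P| = 50.4.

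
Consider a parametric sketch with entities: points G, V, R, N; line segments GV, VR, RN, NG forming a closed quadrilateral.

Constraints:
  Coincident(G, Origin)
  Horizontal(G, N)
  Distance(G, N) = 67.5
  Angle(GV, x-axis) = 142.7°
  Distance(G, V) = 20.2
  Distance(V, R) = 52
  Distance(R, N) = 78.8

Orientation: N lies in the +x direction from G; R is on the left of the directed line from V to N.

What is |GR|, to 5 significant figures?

57.266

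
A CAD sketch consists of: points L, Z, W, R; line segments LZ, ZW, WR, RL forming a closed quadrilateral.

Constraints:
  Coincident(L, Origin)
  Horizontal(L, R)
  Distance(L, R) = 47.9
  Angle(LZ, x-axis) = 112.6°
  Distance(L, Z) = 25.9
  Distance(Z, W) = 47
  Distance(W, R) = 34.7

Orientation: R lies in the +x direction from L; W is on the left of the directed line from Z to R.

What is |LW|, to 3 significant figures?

48.8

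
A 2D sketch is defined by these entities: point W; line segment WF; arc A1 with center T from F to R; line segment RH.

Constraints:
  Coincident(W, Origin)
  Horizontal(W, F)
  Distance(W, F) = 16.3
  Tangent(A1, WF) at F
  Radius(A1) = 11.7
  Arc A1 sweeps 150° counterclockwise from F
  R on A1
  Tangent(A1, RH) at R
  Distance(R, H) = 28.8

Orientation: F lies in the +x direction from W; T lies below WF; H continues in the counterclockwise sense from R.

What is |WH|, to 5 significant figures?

50.649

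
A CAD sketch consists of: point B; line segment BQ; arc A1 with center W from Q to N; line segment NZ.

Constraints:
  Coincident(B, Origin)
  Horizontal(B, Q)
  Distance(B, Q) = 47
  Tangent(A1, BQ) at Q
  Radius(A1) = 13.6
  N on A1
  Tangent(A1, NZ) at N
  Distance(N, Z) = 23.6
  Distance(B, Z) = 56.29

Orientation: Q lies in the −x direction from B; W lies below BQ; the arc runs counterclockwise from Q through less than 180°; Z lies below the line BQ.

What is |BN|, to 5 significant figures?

61.156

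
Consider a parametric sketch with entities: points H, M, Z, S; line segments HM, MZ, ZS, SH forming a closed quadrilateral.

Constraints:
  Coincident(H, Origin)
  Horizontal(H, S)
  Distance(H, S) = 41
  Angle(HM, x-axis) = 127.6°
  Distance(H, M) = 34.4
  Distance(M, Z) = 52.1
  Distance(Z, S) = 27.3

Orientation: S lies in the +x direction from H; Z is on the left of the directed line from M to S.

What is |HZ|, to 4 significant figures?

40.16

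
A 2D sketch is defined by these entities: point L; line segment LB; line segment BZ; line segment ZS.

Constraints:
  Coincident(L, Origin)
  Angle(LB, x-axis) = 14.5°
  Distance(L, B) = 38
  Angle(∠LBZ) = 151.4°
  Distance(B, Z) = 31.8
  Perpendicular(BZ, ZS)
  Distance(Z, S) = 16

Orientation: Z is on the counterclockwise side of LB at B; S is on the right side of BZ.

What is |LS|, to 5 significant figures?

73.588

L is at the origin; LB runs at 14.5° with length 38.0, so B = 38.0·(cos 14.5°, sin 14.5°) = (36.790, 9.5144). ∠LBZ = 151.4°, so BZ runs at 14.5° + (180° − 151.4°) = 43.100° from the x-axis; with |BZ| = 31.8, Z = B + 31.8·(cos 43.100°, sin 43.100°) = (60.009, 31.243). BZ ⟂ ZS; with |ZS| = 16.0 on the right of BZ, S = Z + 16.0·(0.68327, -0.73016) = (70.941, 19.560). Then |LS| = |S − L| = 73.588.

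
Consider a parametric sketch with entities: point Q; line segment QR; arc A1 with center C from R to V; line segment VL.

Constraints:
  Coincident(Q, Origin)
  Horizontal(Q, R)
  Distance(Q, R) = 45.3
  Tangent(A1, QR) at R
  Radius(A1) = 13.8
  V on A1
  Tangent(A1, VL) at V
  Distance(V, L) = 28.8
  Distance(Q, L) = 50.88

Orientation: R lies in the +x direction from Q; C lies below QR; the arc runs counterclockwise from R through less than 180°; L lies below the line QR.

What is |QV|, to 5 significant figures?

34.031

Q is at the origin; Q and R share the same y with |QR| = 45.3 and R on the +x side, so R = (45.300, 0.0000). The tangent condition forces CR to be normal to QR, so C = R + (0, -13.8) = (45.300, -13.800). Since CV ⟂ VL (tangency), |CL| = √(13.8² + 28.8²) = 31.936 regardless of where V sits on A1. So L lies on both circle(Q, 50.88) and circle(C, 31.936); the below-QR intersection is L = (29.423, -41.509). V is the foot of the tangent from L: V = (31.537, -12.787).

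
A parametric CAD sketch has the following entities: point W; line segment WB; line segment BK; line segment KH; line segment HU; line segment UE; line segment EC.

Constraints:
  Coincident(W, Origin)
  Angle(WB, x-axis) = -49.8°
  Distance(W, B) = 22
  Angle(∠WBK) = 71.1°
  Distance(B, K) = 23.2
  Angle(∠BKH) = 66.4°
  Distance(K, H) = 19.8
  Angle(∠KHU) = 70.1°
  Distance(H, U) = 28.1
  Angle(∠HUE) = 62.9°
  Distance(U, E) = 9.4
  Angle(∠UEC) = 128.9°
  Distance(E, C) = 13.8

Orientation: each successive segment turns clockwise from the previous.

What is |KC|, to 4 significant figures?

8.241

W is at the origin; WB runs at -49.8° with length 22.0, so B = (14.20, -16.80). ∠WBK = 71.1° gives BK at -158.7° from the x-axis; with |BK| = 23.2, K = (-7.415, -25.23). ∠BKH = 66.4° gives KH at 87.70° from the x-axis; with |KH| = 19.8, H = (-6.621, -5.447). ∠KHU = 70.1° gives HU at -22.20° from the x-axis; with |HU| = 28.1, U = (19.40, -16.06). ∠HUE = 62.9° gives UE at -139.3° from the x-axis; with |UE| = 9.4, E = (12.27, -22.19). ∠UEC = 128.9° gives EC at 169.6° from the x-axis; with |EC| = 13.8, C = (-1.303, -19.70). Then |KC| = |C − K| = 8.241.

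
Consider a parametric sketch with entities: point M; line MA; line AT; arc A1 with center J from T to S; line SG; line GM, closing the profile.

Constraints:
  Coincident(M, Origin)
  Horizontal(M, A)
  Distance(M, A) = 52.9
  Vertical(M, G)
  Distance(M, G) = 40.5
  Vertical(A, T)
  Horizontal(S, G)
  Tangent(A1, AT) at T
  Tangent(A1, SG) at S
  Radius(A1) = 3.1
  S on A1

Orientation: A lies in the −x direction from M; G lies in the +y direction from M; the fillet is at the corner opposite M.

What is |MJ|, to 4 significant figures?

62.28

M and G share the same x with |MG| = 40.5 and G on the +y side, so G = (0.000, 40.50). The virtual corner opposite M is at (-52.90, 40.50). The tangent condition forces JT to be normal to AT and since A1 is tangent to SG there, JS ⟂ SG, with radius 3.1, so the center J sits 3.1 in from both sides at J = (-49.80, 37.40). Then |MJ| = |J − M| = 62.28.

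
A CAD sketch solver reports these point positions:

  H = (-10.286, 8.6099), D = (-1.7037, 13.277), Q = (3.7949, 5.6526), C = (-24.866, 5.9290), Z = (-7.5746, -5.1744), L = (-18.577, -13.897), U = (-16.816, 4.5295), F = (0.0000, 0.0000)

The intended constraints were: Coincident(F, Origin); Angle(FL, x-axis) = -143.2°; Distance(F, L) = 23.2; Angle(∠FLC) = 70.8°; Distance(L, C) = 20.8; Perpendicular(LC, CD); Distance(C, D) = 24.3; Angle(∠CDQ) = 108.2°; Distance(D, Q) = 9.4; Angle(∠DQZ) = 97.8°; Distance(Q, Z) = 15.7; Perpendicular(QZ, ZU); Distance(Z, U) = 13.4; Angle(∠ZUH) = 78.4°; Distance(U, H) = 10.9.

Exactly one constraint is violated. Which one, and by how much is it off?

Distance(U, H) = 10.9 — off by 3.20.

F = (0.00, 0.00) ✓; FL at -143.2° ✓; |FL| = 23.20 ✓; ∠FLC = 70.80° ✓; |LC| = 20.80 ✓; ∠(LC, CD) = 90.00° ✓; |CD| = 24.30 ✓; ∠CDQ = 108.2° ✓; |DQ| = 9.400 ✓; ∠DQZ = 97.80° ✓; |QZ| = 15.70 ✓; ∠(QZ, ZU) = 90.00° ✓; |ZU| = 13.40 ✓; ∠ZUH = 78.40° ✓; |UH| = 7.700 ✗.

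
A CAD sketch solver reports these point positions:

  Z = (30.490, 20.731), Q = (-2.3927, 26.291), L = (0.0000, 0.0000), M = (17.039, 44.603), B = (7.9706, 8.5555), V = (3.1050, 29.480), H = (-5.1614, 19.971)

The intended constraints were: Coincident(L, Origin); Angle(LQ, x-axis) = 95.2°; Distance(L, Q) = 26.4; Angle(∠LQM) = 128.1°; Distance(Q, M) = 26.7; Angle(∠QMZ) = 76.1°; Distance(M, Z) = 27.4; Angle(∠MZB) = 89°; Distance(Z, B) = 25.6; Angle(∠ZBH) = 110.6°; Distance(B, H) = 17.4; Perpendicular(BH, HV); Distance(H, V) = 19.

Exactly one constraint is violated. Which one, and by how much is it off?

Distance(H, V) = 19 — off by 6.40.

L = (0.00, 0.00) ✓; LQ at 95.20° ✓; |LQ| = 26.40 ✓; ∠LQM = 128.1° ✓; |QM| = 26.70 ✓; ∠QMZ = 76.10° ✓; |MZ| = 27.40 ✓; ∠MZB = 89.00° ✓; |ZB| = 25.60 ✓; ∠ZBH = 110.6° ✓; |BH| = 17.40 ✓; ∠(BH, HV) = 90.00° ✓; |HV| = 12.60 ✗.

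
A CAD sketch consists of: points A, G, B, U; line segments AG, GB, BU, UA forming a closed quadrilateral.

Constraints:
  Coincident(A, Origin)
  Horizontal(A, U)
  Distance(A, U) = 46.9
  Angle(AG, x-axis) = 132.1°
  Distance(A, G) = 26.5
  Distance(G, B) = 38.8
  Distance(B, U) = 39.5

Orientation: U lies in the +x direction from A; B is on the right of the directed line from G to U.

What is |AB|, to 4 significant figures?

12.30

Checks: |GB| = 38.80 ✓; |BU| = 39.50 ✓.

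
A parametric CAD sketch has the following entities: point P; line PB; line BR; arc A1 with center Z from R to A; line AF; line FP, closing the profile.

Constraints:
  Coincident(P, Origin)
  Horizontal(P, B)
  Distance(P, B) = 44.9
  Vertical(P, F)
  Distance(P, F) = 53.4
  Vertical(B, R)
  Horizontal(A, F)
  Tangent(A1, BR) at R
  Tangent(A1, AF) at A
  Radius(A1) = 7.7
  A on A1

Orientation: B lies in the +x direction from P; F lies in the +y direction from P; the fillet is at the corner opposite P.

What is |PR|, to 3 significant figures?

64.1

P is at the origin; PB is horizontal with |PB| = 44.9 and B on the +x side, so B = (44.9, 0.00). P and F share the same x with |PF| = 53.4 and F on the +y side, so F = (0.00, 53.4). The virtual corner opposite P is at (44.9, 53.4). A1 meets BR tangentially, so ZR is at right angles to BR and the tangent condition forces ZA to be normal to AF, with radius 7.7, so the center Z sits 7.7 in from both sides at Z = (37.2, 45.7). That places the tangent points at R = (44.9, 45.7) on BR and A = (37.2, 53.4) on AF. Then |PR| = |R − P| = 64.1.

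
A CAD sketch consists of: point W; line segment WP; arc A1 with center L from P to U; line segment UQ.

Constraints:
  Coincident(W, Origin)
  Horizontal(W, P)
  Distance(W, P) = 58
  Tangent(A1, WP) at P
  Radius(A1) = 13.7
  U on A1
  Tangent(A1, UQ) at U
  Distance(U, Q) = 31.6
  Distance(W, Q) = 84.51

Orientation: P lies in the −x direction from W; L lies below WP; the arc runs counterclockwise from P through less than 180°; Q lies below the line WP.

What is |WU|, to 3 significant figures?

73.0

W is at the origin; W and P share the same y with |WP| = 58.0 and P on the −x side, so P = (-58.0, 0.00). A1 meets WP tangentially, so LP is at right angles to WP, so L = P + (0, -13.7) = (-58.0, -13.7). Since LU ⟂ UQ (tangency), |LQ| = √(13.7² + 31.6²) = 34.4 regardless of where U sits on A1. So Q lies on both circle(W, 84.51) and circle(L, 34.4); the below-WP intersection is Q = (-71.2, -45.5). U is the foot of the tangent from Q: U = (-71.7, -13.9).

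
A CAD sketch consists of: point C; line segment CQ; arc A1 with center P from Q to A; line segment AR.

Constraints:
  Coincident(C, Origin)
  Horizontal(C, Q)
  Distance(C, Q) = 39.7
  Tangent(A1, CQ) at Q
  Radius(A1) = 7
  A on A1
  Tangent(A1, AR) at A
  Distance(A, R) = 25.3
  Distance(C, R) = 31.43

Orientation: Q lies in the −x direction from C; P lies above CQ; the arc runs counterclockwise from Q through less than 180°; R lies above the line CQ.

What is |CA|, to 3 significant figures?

34.0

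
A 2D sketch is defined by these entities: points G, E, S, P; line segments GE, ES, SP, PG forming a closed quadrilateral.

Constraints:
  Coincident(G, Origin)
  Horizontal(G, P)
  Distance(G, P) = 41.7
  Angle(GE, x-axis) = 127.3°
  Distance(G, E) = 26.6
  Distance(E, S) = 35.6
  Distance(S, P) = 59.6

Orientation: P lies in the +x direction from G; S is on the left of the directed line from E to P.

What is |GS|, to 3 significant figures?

48.8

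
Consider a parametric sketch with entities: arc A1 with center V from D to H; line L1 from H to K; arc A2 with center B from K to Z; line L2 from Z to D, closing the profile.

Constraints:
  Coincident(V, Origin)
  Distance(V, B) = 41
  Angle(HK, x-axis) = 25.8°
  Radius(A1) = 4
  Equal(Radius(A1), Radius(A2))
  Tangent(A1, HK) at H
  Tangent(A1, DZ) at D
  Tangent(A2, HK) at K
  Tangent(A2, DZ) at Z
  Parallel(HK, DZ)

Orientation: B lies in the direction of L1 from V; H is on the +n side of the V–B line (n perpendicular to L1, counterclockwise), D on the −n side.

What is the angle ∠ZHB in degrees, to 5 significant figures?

5.4687°

Tangency of A1 to both parallel lines with radius 4.0 puts H and D at V ± 4.0·n: H = (-1.7409, 3.6013), D = (1.7409, -3.6013). Equal radii place K and Z the same way about B: K = B + 4.0·n = (35.172, 21.446), Z = B − 4.0·n = (38.654, 14.243). Then cos ∠ZHB = HZ·HB / (|HZ||HB|), giving 5.4687°.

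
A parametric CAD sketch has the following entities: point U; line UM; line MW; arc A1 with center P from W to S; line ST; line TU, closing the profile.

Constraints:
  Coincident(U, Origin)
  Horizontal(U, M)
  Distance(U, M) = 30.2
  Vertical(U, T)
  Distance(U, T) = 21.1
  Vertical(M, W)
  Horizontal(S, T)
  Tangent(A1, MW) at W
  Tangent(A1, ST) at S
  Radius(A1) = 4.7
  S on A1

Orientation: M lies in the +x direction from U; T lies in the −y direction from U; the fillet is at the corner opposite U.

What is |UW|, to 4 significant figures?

34.37

The virtual corner opposite U is at (30.20, -21.10). A1 meets MW tangentially, so PW is at right angles to MW and A1 meets ST tangentially, so PS is at right angles to ST, with radius 4.7, so the center P sits 4.7 in from both sides at P = (25.50, -16.40). That places the tangent points at W = (30.20, -16.40) on MW and S = (25.50, -21.10) on ST. Then |UW| = |W − U| = 34.37.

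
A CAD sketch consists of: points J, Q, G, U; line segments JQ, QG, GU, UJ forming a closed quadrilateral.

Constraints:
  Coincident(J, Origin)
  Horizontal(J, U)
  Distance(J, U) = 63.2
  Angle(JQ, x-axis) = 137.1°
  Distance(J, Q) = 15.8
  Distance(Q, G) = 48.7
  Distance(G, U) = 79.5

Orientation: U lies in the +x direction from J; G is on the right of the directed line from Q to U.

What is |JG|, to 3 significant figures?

38.3

J is at the origin; J and U share the same y with |JU| = 63.2 and U in +x, so U = (63.2, 0). JQ runs at 137.1° with |JQ| = 15.8, so Q = (-11.6, 10.8). G is determined by |QG| = 48.7 and |GU| = 79.5 together: it lies at the intersection of circle(Q, 48.7) and circle(U, 79.5). With |QU| = 75.5, the foot of the radical line on QU is 11.6 from Q and the perpendicular offset is √(48.7² − 11.6²) = 47.3. Taking the right-of-QU solution: G = (-6.79, -37.7).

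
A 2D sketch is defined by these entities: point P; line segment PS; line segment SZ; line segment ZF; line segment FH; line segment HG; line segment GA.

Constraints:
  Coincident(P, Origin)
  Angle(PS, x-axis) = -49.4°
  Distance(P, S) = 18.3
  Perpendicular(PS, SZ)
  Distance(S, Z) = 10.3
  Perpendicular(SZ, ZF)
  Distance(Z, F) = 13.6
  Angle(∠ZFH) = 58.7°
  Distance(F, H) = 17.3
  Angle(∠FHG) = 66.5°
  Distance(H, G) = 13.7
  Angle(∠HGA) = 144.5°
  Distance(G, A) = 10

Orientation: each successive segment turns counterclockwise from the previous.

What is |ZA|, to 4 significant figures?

7.181

∠FHG = 66.5° gives HG at 5.400° from the x-axis; with |HG| = 13.7, G = (19.14, -12.02). ∠HGA = 144.5° gives GA at 40.90° from the x-axis; with |GA| = 10.0, A = (26.70, -5.473). Then |ZA| = |A − Z| = 7.181.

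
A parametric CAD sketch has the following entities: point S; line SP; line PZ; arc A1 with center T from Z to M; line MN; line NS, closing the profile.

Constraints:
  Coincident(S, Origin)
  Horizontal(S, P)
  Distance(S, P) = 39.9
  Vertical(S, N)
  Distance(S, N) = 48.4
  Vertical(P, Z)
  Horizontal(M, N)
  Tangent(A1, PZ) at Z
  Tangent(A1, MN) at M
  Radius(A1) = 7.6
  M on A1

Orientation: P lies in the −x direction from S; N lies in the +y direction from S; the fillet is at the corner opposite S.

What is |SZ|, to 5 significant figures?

57.067

S is at the origin; S and P share the same y with |SP| = 39.9 and P on the −x side, so P = (-39.900, 0.0000). SN is vertical with |SN| = 48.4 and N on the +y side, so N = (0.0000, 48.400). The virtual corner opposite S is at (-39.900, 48.400). A1 meets PZ tangentially, so TZ is at right angles to PZ and the tangent condition forces TM to be normal to MN, with radius 7.6, so the center T sits 7.6 in from both sides at T = (-32.300, 40.800). That places the tangent points at Z = (-39.900, 40.800) on PZ and M = (-32.300, 48.400) on MN. Then |SZ| = |Z − S| = 57.067.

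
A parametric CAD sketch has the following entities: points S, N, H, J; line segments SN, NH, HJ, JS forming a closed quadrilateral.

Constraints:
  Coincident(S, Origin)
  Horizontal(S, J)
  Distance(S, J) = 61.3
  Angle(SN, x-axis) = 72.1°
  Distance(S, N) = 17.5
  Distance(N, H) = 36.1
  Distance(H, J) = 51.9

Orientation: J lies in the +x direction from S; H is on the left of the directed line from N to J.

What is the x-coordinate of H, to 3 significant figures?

31.0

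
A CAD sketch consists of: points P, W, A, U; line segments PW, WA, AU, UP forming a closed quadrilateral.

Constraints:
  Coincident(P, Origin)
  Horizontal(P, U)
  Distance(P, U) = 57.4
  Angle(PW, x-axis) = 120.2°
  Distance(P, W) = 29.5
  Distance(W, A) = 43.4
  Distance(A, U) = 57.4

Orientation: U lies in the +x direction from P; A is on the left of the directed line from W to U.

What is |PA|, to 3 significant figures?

51.7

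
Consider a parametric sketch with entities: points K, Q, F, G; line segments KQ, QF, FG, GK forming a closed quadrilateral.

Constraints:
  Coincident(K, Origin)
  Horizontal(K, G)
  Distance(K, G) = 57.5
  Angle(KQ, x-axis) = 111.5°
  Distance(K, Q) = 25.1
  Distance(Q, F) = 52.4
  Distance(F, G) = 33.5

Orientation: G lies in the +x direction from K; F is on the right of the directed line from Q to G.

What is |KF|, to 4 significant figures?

30.76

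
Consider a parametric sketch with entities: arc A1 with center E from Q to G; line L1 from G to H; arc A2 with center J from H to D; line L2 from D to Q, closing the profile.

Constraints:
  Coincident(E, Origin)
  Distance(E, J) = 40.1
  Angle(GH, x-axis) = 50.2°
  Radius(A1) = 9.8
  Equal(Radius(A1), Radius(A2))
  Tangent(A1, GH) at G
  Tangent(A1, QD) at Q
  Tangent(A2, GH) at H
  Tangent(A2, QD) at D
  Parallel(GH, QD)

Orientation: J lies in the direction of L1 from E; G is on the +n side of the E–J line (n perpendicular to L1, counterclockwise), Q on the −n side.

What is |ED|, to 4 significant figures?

41.28

Tangency of A1 to both parallel lines with radius 9.8 puts G and Q at E ± 9.8·n: G = (-7.529, 6.273), Q = (7.529, -6.273). Equal radii place H and D the same way about J: H = J + 9.8·n = (18.14, 37.08), D = J − 9.8·n = (33.20, 24.54). Then |ED| = |D − E| = 41.28.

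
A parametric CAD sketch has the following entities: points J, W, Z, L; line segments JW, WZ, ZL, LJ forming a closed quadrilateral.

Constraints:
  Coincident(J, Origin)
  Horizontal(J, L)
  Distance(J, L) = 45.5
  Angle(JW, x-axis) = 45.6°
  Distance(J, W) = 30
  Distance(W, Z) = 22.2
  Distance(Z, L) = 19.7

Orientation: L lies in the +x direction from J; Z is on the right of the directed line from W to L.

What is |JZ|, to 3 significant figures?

25.8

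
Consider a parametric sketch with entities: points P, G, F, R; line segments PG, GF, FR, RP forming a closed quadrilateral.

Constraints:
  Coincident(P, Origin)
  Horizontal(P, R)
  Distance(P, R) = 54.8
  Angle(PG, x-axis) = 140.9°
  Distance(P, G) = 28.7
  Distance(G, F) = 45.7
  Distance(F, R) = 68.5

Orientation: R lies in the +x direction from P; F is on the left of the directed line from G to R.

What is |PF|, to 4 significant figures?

52.01

Checks: |GF| = 45.70 ✓; |FR| = 68.50 ✓.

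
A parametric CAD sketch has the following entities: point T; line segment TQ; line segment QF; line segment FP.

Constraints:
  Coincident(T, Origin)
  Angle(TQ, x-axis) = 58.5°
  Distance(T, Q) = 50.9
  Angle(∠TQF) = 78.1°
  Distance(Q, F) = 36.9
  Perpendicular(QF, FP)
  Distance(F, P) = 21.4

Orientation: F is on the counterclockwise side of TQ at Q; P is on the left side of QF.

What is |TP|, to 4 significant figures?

38.78

∠TQF = 78.1°, so QF runs at 58.5° + (180° − 78.1°) = 160.4° from the x-axis; with |QF| = 36.9, F = Q + 36.9·(cos 160.4°, sin 160.4°) = (-8.167, 55.78). QF ⟂ FP; with |FP| = 21.4 on the left of QF, P = F + 21.4·(-0.3355, -0.9421) = (-15.35, 35.62). Then |TP| = |P − T| = 38.78.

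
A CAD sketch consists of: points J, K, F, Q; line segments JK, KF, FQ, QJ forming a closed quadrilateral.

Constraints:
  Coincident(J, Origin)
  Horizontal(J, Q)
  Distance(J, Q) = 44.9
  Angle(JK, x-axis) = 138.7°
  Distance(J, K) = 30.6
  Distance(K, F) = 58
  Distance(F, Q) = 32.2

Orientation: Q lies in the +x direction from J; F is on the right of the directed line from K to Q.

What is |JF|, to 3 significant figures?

27.4

J is at the origin; J and Q share the same y with |JQ| = 44.9 and Q in +x, so Q = (44.9, 0). JK runs at 138.7° with |JK| = 30.6, so K = (-23.0, 20.2). F is determined by |KF| = 58.0 and |FQ| = 32.2 together: it lies at the intersection of circle(K, 58.0) and circle(Q, 32.2). With |KQ| = 70.8, the foot of the radical line on KQ is 51.8 from K and the perpendicular offset is √(58.0² − 51.8²) = 26.0. Taking the right-of-KQ solution: F = (19.3, -19.5).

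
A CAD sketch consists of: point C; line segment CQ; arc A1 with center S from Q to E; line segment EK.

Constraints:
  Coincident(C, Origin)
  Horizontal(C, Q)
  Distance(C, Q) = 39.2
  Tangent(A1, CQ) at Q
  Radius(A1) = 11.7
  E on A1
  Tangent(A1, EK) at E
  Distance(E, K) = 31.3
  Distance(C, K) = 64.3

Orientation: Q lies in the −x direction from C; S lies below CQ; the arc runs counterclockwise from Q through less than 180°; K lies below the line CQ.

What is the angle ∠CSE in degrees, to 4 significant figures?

171.0°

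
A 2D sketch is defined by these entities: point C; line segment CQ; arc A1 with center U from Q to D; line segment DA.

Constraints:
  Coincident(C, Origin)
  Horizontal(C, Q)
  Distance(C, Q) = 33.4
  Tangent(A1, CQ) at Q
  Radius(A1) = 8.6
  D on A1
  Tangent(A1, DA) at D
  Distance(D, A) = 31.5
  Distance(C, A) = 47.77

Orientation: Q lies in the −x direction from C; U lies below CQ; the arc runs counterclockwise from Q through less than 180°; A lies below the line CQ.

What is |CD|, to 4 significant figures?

42.87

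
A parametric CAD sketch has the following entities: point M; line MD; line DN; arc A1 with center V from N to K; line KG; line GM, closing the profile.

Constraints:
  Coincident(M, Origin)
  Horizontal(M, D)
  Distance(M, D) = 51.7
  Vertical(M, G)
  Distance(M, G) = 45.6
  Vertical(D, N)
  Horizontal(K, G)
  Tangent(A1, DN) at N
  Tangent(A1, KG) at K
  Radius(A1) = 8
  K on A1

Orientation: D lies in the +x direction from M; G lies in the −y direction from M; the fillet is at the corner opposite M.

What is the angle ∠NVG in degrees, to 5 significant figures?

169.63°

The virtual corner opposite M is at (51.700, -45.600). Tangency of A1 to DN means the radius VN is perpendicular to DN and A1 meets KG tangentially, so VK is at right angles to KG, with radius 8.0, so the center V sits 8.0 in from both sides at V = (43.700, -37.600). That places the tangent points at N = (51.700, -37.600) on DN and K = (43.700, -45.600) on KG. Then cos ∠NVG = VN·VG / (|VN||VG|), giving 169.63°.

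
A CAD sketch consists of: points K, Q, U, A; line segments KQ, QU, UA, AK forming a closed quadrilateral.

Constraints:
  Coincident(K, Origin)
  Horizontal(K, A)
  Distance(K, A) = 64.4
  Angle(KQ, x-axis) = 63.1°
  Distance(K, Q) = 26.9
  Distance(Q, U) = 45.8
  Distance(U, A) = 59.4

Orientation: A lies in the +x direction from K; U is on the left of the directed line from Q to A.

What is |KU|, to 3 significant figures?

71.8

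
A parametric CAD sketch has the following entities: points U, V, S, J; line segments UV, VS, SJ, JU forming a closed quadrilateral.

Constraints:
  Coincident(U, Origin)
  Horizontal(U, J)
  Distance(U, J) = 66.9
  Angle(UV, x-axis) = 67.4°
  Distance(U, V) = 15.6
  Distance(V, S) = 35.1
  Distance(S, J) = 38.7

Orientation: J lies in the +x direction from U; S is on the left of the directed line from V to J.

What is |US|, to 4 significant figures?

47.15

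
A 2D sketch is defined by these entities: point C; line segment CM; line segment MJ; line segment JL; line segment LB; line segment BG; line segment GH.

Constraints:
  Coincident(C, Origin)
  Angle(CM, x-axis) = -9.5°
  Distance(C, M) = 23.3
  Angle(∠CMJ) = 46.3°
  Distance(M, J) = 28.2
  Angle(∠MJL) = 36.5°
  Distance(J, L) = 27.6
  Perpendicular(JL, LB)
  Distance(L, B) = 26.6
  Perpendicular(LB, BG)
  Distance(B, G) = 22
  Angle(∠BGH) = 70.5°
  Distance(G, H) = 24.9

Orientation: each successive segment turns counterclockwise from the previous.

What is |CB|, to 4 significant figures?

33.87

C is at the origin; CM runs at -9.5° with length 23.3, so M = (22.98, -3.846). ∠CMJ = 46.3° gives MJ at 124.2° from the x-axis; with |MJ| = 28.2, J = (7.130, 19.48). ∠MJL = 36.5° gives JL at -92.30° from the x-axis; with |JL| = 27.6, L = (6.022, -8.100). JL is perpendicular to LB, so LB runs at -2.300°; with |LB| = 26.6, B = (32.60, -9.167). Then |CB| = |B − C| = 33.87.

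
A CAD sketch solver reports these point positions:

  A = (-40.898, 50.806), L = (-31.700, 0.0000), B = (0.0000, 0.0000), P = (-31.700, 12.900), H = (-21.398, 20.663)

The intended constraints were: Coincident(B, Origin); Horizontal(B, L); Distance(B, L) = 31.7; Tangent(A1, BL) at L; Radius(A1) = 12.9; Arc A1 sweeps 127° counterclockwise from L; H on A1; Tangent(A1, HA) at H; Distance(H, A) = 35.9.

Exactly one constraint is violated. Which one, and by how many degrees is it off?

Tangent(A1, HA) at H — off by 4.10°.

B = (0.00, 0.00) ✓; B.y = 0.00, L.y = 0.00 ✓; |BL| = 31.70 ✓; ∠(PL, LB) = 90.00° ✓; |PL| = 12.90 ✓; bearing(P→H) − bearing(P→L) = 127.0° ✓; |PH| = 12.90 ✓; ∠(PH, HA) = 94.10° ✗; |HA| = 35.90 ✓.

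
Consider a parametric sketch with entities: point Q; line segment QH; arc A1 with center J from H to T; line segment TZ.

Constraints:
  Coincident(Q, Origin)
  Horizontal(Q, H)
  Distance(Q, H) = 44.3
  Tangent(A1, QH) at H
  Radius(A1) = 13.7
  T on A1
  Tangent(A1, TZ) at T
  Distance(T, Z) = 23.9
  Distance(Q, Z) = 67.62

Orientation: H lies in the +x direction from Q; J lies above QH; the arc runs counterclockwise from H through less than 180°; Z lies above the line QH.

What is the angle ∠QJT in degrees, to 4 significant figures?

169.2°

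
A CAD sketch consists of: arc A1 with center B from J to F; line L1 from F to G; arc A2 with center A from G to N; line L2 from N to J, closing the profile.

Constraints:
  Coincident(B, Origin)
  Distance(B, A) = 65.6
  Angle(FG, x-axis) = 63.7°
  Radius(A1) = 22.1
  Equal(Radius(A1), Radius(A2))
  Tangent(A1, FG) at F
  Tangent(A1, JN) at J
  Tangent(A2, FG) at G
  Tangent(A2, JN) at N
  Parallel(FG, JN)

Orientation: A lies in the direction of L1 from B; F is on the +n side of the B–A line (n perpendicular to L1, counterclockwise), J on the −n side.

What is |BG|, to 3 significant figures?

69.2

The slot axis is L1's direction at 63.7°, so u = (cos 63.7°, sin 63.7°) = (0.443, 0.896) and n = (−sin 63.7°, cos 63.7°) = (-0.896, 0.443). B is at the origin and A lies 65.6 along u from B, so A = 65.6·u = (29.1, 58.8). Tangency of A1 to both parallel lines with radius 22.1 puts F and J at B ± 22.1·n: F = (-19.8, 9.79), J = (19.8, -9.79). Equal radii place G and N the same way about A: G = A + 22.1·n = (9.25, 68.6), N = A − 22.1·n = (48.9, 49.0). Then |BG| = |G − B| = 69.2.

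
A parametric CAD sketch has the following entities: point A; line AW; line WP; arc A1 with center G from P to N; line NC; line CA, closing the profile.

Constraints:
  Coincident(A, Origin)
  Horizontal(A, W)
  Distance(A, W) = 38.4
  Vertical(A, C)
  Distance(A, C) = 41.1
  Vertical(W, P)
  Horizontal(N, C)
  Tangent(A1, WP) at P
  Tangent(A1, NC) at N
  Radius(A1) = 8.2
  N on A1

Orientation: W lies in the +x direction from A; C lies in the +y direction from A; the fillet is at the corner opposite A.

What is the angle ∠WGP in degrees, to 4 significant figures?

76.00°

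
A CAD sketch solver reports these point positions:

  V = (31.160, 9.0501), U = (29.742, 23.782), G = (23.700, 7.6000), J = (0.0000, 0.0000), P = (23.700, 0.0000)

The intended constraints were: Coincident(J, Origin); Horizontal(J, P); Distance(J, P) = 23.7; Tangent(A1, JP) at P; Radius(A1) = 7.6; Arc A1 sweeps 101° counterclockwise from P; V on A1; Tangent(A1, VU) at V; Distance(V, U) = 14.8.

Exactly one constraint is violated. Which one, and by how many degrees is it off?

Tangent(A1, VU) at V — off by 5.50°.

J = (0.00, 0.00) ✓; J.y = 0.00, P.y = 0.00 ✓; |JP| = 23.70 ✓; ∠(GP, PJ) = 90.00° ✓; |GP| = 7.600 ✓; bearing(G→V) − bearing(G→P) = 101.0° ✓; |GV| = 7.600 ✓; ∠(GV, VU) = 95.50° ✗; |VU| = 14.80 ✓.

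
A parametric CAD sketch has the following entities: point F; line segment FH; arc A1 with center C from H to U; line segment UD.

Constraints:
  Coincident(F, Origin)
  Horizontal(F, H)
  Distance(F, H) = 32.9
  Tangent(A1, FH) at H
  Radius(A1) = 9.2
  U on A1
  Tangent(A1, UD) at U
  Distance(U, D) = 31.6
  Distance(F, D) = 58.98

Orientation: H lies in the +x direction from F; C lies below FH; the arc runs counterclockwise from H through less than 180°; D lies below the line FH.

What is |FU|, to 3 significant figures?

29.0

Checks: |FH| = 32.90 ✓; |CU| = 9.200 ✓; ∠(CU, UD) = 90.00° ✓; |UD| = 31.60 ✓; |FD| = 58.98 ✓.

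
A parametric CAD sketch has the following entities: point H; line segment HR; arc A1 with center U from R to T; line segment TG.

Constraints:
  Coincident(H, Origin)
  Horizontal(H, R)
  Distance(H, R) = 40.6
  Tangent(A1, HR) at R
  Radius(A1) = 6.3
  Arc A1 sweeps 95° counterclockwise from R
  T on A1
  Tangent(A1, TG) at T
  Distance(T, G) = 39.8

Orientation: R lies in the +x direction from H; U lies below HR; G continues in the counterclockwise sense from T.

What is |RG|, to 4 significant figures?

46.58

H is at the origin; HR is horizontal with |HR| = 40.6 and R on the +x side, so R = (40.60, 0.000). Tangency of A1 to HR means the radius UR is perpendicular to HR, so U = R + (0, -6.3) = (40.60, -6.300). On A1, R sits at bearing 90° from U; a 95° counterclockwise sweep puts T at bearing 185°, so T = U + 6.3·(cos 185°, sin 185°) = (34.32, -6.849). Tangency of A1 to TG means the radius UT is perpendicular to TG, so TG runs along (−sin 185°, cos 185°); with |TG| = 39.8, G = (37.79, -46.50). Then |RG| = |G − R| = 46.58.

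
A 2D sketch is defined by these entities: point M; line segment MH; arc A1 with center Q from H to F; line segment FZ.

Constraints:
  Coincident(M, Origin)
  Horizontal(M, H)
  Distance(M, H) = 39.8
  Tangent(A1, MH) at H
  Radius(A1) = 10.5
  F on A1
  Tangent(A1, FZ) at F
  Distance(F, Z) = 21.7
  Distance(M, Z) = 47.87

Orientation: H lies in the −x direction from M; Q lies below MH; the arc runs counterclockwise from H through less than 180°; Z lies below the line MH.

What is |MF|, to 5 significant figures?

50.849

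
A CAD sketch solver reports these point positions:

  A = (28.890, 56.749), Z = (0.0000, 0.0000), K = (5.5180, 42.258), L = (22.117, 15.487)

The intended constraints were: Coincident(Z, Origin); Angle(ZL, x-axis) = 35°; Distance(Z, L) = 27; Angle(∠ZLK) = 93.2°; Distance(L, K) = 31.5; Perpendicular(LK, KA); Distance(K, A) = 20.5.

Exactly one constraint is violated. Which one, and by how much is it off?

Distance(K, A) = 20.5 — off by 7.00.

Z = (0.00, 0.00) ✓; ZL at 35.00° ✓; |ZL| = 27.00 ✓; ∠ZLK = 93.20° ✓; |LK| = 31.50 ✓; ∠(LK, KA) = 90.00° ✓; |KA| = 27.50 ✗.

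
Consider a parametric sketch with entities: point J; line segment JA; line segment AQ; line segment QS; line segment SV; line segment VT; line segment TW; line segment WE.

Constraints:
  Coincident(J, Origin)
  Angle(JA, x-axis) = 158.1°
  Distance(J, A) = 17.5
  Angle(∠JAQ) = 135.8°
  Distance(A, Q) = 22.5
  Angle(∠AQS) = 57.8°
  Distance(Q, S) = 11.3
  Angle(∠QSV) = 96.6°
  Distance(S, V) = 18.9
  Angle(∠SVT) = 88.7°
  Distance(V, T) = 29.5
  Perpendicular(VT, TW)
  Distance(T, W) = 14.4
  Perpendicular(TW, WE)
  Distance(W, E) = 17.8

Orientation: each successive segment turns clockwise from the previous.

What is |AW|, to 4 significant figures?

31.54

∠SVT = 88.7° gives VT at 177.0° from the x-axis; with |VT| = 29.5, T = (-44.19, 8.119). VT is perpendicular to TW, so TW runs at 87.00°; with |TW| = 14.4, W = (-43.44, 22.50). Then |AW| = |W − A| = 31.54.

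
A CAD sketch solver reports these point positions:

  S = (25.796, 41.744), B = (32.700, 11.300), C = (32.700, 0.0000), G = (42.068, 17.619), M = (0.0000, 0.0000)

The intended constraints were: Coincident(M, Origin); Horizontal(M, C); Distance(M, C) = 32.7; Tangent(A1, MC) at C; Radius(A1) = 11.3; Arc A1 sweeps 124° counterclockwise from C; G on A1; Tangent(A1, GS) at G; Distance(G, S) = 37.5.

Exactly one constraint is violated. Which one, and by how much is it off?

Distance(G, S) = 37.5 — off by 8.40.

M = (0.00, 0.00) ✓; M.y = 0.00, C.y = 0.00 ✓; |MC| = 32.70 ✓; ∠(BC, CM) = 90.00° ✓; |BC| = 11.30 ✓; bearing(B→G) − bearing(B→C) = 124.0° ✓; |BG| = 11.30 ✓; ∠(BG, GS) = 90.00° ✓; |GS| = 29.10 ✗.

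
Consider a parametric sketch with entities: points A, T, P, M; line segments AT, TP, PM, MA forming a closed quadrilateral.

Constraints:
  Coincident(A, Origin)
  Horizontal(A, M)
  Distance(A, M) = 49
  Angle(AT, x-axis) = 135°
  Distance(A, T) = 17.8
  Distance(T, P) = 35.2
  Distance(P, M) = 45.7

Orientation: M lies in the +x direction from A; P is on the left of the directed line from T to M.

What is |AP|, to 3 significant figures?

36.3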